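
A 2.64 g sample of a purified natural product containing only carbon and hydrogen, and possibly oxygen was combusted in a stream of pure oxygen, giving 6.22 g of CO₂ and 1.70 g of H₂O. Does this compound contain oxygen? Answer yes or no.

mol C = 6.22 g CO₂ ÷ 44.009 g/mol = 0.1413 mol
mol H = 2 × 1.70 g H₂O ÷ 18.015 g/mol = 0.1887 mol
C and H account for only 1.888 g of the 2.64 g sample; the remaining 0.7522 g must be oxygen.

yes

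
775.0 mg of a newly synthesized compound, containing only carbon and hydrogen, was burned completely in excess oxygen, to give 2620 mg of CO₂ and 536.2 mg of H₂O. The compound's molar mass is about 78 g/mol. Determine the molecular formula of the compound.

C6H6

mol C = 2.620 g CO₂ ÷ 44.009 g/mol = 0.059533 mol
mol H = 2 × 0.5362 g H₂O ÷ 18.015 g/mol = 0.059528 mol
Divide by the smallest (0.059528 mol): C 1.000, H 1.000
Empirical formula: CH
Empirical-formula mass = 13.02 g/mol; 78 ÷ 13.02 ≈ 6, so the molecular formula is C6H6.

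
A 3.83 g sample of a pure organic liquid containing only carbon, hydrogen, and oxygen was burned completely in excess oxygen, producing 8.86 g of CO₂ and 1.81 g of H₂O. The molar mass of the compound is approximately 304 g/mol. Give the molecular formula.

mol C = 8.86 g CO₂ ÷ 44.009 g/mol = 0.2013 mol
mol H = 2 × 1.81 g H₂O ÷ 18.015 g/mol = 0.2009 mol
mass O = 3.83 − (2.418 + 0.2026) = 1.209 g → mol O = 1.209 ÷ 15.999 = 0.07559 mol
Divide by the smallest (0.07559 mol): C 2.663, H 2.658, O 1.000
Multiplying each by 3 gives whole numbers: C 7.99, H 7.98, O 3.00
Empirical formula: C8H8O3
Empirical-formula mass = 152.15 g/mol; 304 ÷ 152.15 ≈ 2, so the molecular formula is C16H16O6.

C16H16O6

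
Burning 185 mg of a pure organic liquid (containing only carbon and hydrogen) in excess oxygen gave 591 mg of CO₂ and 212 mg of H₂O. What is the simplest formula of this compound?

mol C = 0.591 g CO₂ ÷ 44.009 g/mol = 0.01343 mol
mol H = 2 × 0.212 g H₂O ÷ 18.015 g/mol = 0.02354 mol
Divide by the smallest (0.01343 mol): C 1.000, H 1.753
Multiplying each by 4 gives whole numbers: C 4.00, H 7.01

C4H7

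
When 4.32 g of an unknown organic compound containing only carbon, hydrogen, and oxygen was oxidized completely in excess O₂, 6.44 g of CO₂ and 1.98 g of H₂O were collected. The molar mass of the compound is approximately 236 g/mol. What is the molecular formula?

mol C = 6.44 g CO₂ ÷ 44.009 g/mol = 0.1463 mol
mol H = 2 × 1.98 g H₂O ÷ 18.015 g/mol = 0.2198 mol
mass O = 4.32 − (1.758 + 0.2216) = 2.341 g → mol O = 2.341 ÷ 15.999 = 0.1463 mol
Divide by the smallest (0.1463 mol): C 1.000, H 1.502, O 1.000
Multiplying each by 2 gives whole numbers: C 2.00, H 3.00, O 2.00
Empirical formula: C2H3O2
Empirical-formula mass = 59.04 g/mol; 236 ÷ 59.04 ≈ 4, so the molecular formula is C8H12O8.

C8H12O8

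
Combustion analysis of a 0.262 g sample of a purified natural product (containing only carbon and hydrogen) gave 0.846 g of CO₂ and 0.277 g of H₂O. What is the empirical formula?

mol C = 0.846 g CO₂ ÷ 44.009 g/mol = 0.01922 mol
mol H = 2 × 0.277 g H₂O ÷ 18.015 g/mol = 0.03075 mol
Divide by the smallest (0.01922 mol): C 1.000, H 1.600
Multiplying each by 5 gives whole numbers: C 5.00, H 8.00

C5H8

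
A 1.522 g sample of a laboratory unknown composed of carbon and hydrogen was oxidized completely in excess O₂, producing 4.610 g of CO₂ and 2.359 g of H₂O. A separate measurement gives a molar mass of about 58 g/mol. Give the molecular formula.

mol C = 4.610 g CO₂ ÷ 44.009 g/mol = 0.10475 mol
mol H = 2 × 2.359 g H₂O ÷ 18.015 g/mol = 0.26189 mol
Divide by the smallest (0.10475 mol): C 1.000, H 2.500
Multiplying each by 2 gives whole numbers: C 2.00, H 5.00
Empirical formula: C2H5
Empirical-formula mass = 29.06 g/mol; 58 ÷ 29.06 ≈ 2, so the molecular formula is C4H10.

C4H10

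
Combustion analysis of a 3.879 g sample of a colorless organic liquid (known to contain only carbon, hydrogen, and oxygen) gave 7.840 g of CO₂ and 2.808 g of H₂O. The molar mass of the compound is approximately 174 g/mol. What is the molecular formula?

C8H14O4

mol C = 7.840 g CO₂ ÷ 44.009 g/mol = 0.17815 mol
mol H = 2 × 2.808 g H₂O ÷ 18.015 g/mol = 0.31174 mol
mass O = 3.879 − (2.1397 + 0.31423) = 1.4251 g → mol O = 1.4251 ÷ 15.999 = 0.089072 mol
Divide by the smallest (0.089072 mol): C 2.000, H 3.500, O 1.000
Multiplying each by 2 gives whole numbers: C 4.00, H 7.00, O 2.00
Empirical formula: C4H7O2
Empirical-formula mass = 87.10 g/mol; 174 ÷ 87.10 ≈ 2, so the molecular formula is C8H14O4.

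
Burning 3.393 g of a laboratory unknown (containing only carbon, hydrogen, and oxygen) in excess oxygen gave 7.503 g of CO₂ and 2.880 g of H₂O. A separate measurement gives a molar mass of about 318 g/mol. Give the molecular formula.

mol C = 7.503 g CO₂ ÷ 44.009 g/mol = 0.17049 mol
mol H = 2 × 2.880 g H₂O ÷ 18.015 g/mol = 0.31973 mol
mass O = 3.393 − (2.0477 + 0.32229) = 1.0230 g → mol O = 1.0230 ÷ 15.999 = 0.063940 mol
Divide by the smallest (0.063940 mol): C 2.666, H 5.001, O 1.000
Multiplying each by 3 gives whole numbers: C 8.00, H 15.00, O 3.00
Empirical formula: C8H15O3
Empirical-formula mass = 159.20 g/mol; 318 ÷ 159.20 ≈ 2, so the molecular formula is C16H30O6.

C16H30O6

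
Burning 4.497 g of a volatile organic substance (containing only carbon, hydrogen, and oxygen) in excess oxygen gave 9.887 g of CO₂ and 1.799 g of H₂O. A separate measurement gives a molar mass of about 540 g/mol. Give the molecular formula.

mol C = 9.887 g CO₂ ÷ 44.009 g/mol = 0.22466 mol
mol H = 2 × 1.799 g H₂O ÷ 18.015 g/mol = 0.19972 mol
mass O = 4.497 − (2.6984 + 0.20132) = 1.5973 g → mol O = 1.5973 ÷ 15.999 = 0.099838 mol
Divide by the smallest (0.099838 mol): C 2.250, H 2.000, O 1.000
Multiplying each by 4 gives whole numbers: C 9.00, H 8.00, O 4.00
Empirical formula: C9H8O4
Empirical-formula mass = 180.16 g/mol; 540 ÷ 180.16 ≈ 3, so the molecular formula is C27H24O12.

C27H24O12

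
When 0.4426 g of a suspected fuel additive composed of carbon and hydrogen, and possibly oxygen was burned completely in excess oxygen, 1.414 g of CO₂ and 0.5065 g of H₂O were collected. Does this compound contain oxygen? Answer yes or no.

mol C = 1.414 g CO₂ ÷ 44.009 g/mol = 0.032130 mol
mol H = 2 × 0.5065 g H₂O ÷ 18.015 g/mol = 0.056231 mol
C and H together account for 0.44259 g — essentially the entire 0.4426 g sample — so the compound contains no oxygen.

no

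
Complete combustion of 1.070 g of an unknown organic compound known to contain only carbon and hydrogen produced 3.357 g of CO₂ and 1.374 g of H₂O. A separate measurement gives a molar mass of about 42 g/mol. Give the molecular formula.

C3H6

mol C = 3.357 g CO₂ ÷ 44.009 g/mol = 0.076280 mol
mol H = 2 × 1.374 g H₂O ÷ 18.015 g/mol = 0.15254 mol
Divide by the smallest (0.076280 mol): C 1.000, H 2.000
Empirical formula: CH2
Empirical-formula mass = 14.03 g/mol; 42 ÷ 14.03 ≈ 3, so the molecular formula is C3H6.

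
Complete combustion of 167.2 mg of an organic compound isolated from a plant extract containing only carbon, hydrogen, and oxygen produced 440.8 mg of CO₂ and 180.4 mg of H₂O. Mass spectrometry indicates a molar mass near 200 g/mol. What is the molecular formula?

C12H24O2

mol C = 0.4408 g CO₂ ÷ 44.009 g/mol = 0.010016 mol
mol H = 2 × 0.1804 g H₂O ÷ 18.015 g/mol = 0.020028 mol
mass O = 0.1672 − (0.12030 + 0.020188) = 0.026708 g → mol O = 0.026708 ÷ 15.999 = 0.0016694 mol
Divide by the smallest (0.0016694 mol): C 6.000, H 11.997, O 1.000
Empirical formula: C6H12O
Empirical-formula mass = 100.16 g/mol; 200 ÷ 100.16 ≈ 2, so the molecular formula is C12H24O2.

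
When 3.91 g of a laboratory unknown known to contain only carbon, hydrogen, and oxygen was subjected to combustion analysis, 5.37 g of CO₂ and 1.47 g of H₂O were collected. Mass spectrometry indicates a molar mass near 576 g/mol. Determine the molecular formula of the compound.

mol C = 5.37 g CO₂ ÷ 44.009 g/mol = 0.1220 mol
mol H = 2 × 1.47 g H₂O ÷ 18.015 g/mol = 0.1632 mol
mass O = 3.91 − (1.466 + 0.1645) = 2.280 g → mol O = 2.280 ÷ 15.999 = 0.1425 mol
Divide by the smallest (0.1220 mol): C 1.000, H 1.337, O 1.168
Multiplying each by 6 gives whole numbers: C 6.00, H 8.02, O 7.01
Empirical formula: C6H8O7
Empirical-formula mass = 192.12 g/mol; 576 ÷ 192.12 ≈ 3, so the molecular formula is C18H24O21.

C18H24O21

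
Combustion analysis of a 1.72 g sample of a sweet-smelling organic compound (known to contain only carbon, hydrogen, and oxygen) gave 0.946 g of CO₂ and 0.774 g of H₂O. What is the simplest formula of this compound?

CH4O4

mol C = 0.946 g CO₂ ÷ 44.009 g/mol = 0.02150 mol
mol H = 2 × 0.774 g H₂O ÷ 18.015 g/mol = 0.08593 mol
mass O = 1.72 − (0.2582 + 0.08662) = 1.375 g → mol O = 1.375 ÷ 15.999 = 0.08596 mol
Divide by the smallest (0.02150 mol): C 1.000, H 3.997, O 3.999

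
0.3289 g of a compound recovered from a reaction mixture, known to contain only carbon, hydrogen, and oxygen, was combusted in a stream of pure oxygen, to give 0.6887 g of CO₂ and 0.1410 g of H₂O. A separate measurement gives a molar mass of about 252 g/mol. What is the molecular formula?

C12H12O6

mol C = 0.6887 g CO₂ ÷ 44.009 g/mol = 0.015649 mol
mol H = 2 × 0.1410 g H₂O ÷ 18.015 g/mol = 0.015654 mol
mass O = 0.3289 − (0.18796 + 0.015779) = 0.12516 g → mol O = 0.12516 ÷ 15.999 = 0.0078230 mol
Divide by the smallest (0.0078230 mol): C 2.000, H 2.001, O 1.000
Empirical formula: C2H2O
Empirical-formula mass = 42.04 g/mol; 252 ÷ 42.04 ≈ 6, so the molecular formula is C12H12O6.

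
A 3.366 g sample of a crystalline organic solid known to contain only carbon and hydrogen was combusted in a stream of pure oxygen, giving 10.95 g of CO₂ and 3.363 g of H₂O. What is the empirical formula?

C2H3

mol C = 10.95 g CO₂ ÷ 44.009 g/mol = 0.24881 mol
mol H = 2 × 3.363 g H₂O ÷ 18.015 g/mol = 0.37336 mol
Divide by the smallest (0.24881 mol): C 1.000, H 1.501
Multiplying each by 2 gives whole numbers: C 2.00, H 3.00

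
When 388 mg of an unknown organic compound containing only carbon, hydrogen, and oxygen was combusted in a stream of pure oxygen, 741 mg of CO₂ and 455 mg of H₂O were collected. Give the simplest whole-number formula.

mol C = 0.741 g CO₂ ÷ 44.009 g/mol = 0.01684 mol
mol H = 2 × 0.455 g H₂O ÷ 18.015 g/mol = 0.05051 mol
mass O = 0.388 − (0.2022 + 0.05092) = 0.1348 g → mol O = 0.1348 ÷ 15.999 = 0.008429 mol
Divide by the smallest (0.008429 mol): C 1.998, H 5.993, O 1.000

C2H6O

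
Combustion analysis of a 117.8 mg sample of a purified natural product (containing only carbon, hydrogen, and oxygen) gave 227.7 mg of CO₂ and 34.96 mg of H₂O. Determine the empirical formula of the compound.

C8H6O5

mol C = 0.2277 g CO₂ ÷ 44.009 g/mol = 0.0051739 mol
mol H = 2 × 0.03496 g H₂O ÷ 18.015 g/mol = 0.0038812 mol
mass O = 0.1178 − (0.062144 + 0.0039123) = 0.051744 g → mol O = 0.051744 ÷ 15.999 = 0.0032342 mol
Divide by the smallest (0.0032342 mol): C 1.600, H 1.200, O 1.000
Multiplying each by 5 gives whole numbers: C 8.00, H 6.00, O 5.00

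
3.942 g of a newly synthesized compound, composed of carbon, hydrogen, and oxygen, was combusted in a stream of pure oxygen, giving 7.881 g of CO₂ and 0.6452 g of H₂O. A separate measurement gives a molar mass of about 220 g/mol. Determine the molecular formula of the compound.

mol C = 7.881 g CO₂ ÷ 44.009 g/mol = 0.17908 mol
mol H = 2 × 0.6452 g H₂O ÷ 18.015 g/mol = 0.071629 mol
mass O = 3.942 − (2.1509 + 0.072202) = 1.7189 g → mol O = 1.7189 ÷ 15.999 = 0.10744 mol
Divide by the smallest (0.071629 mol): C 2.500, H 1.000, O 1.500
Multiplying each by 2 gives whole numbers: C 5.00, H 2.00, O 3.00
Empirical formula: C5H2O3
Empirical-formula mass = 110.07 g/mol; 220 ÷ 110.07 ≈ 2, so the molecular formula is C10H4O6.

C10H4O6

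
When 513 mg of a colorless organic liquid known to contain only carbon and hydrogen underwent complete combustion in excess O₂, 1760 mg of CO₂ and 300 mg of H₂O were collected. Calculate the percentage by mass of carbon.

mol C = 1.76 g CO₂ ÷ 44.009 g/mol = 0.03999 mol
mol H = 2 × 0.300 g H₂O ÷ 18.015 g/mol = 0.03331 mol
mass % C = 0.4803 g ÷ 0.513 g × 100%

93.6%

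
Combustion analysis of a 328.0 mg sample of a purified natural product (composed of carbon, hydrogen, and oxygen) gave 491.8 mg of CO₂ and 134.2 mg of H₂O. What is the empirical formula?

C3H4O3

mol C = 0.4918 g CO₂ ÷ 44.009 g/mol = 0.011175 mol
mol H = 2 × 0.1342 g H₂O ÷ 18.015 g/mol = 0.014899 mol
mass O = 0.3280 − (0.13422 + 0.015018) = 0.17876 g → mol O = 0.17876 ÷ 15.999 = 0.011173 mol
Divide by the smallest (0.011173 mol): C 1.000, H 1.333, O 1.000
Multiplying each by 3 gives whole numbers: C 3.00, H 4.00, O 3.00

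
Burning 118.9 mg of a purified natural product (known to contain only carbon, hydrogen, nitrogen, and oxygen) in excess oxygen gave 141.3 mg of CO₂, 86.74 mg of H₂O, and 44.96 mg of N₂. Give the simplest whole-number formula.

C2H6N2O

mol C = 0.1413 g CO₂ ÷ 44.009 g/mol = 0.0032107 mol
mol H = 2 × 0.08674 g H₂O ÷ 18.015 g/mol = 0.0096298 mol
mol N = 2 × 0.04496 g N₂ ÷ 28.014 g/mol = 0.0032098 mol
mass O = 0.1189 − (0.038564 + 0.0097068 + 0.044960) = 0.025669 g → mol O = 0.025669 ÷ 15.999 = 0.0016044 mol
Divide by the smallest (0.0016044 mol): C 2.001, H 6.002, N 2.001, O 1.000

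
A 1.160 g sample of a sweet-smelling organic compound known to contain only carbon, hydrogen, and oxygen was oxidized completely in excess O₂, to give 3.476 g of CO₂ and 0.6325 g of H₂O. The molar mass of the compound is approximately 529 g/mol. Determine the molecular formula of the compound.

C36H32O4

mol C = 3.476 g CO₂ ÷ 44.009 g/mol = 0.078984 mol
mol H = 2 × 0.6325 g H₂O ÷ 18.015 g/mol = 0.070219 mol
mass O = 1.160 − (0.94867 + 0.070781) = 0.14054 g → mol O = 0.14054 ÷ 15.999 = 0.0087846 mol
Divide by the smallest (0.0087846 mol): C 8.991, H 7.993, O 1.000
Empirical formula: C9H8O
Empirical-formula mass = 132.16 g/mol; 529 ÷ 132.16 ≈ 4, so the molecular formula is C36H32O4.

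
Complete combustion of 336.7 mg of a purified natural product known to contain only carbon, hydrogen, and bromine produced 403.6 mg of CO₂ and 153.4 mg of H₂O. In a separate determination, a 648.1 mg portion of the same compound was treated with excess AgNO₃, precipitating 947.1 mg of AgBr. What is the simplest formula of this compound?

mol C = 0.4036 g CO₂ ÷ 44.009 g/mol = 0.0091709 mol
mol H = 2 × 0.1534 g H₂O ÷ 18.015 g/mol = 0.017030 mol
From the AgBr data: mol Br per gram of compound = (0.9471 ÷ 187.772) ÷ 0.6481 = 0.0077826 mol/g, so in the 0.3367 g combustion sample mol Br = 0.0026204 mol
Divide by the smallest (0.0026204 mol): C 3.500, H 6.499, Br 1.000
Multiplying each by 2 gives whole numbers: C 7.00, H 13.00, Br 2.00

C7H13Br2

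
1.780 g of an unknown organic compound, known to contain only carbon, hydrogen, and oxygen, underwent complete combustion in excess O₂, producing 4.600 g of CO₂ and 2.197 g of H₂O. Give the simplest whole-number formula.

C6H14O

mol C = 4.600 g CO₂ ÷ 44.009 g/mol = 0.10452 mol
mol H = 2 × 2.197 g H₂O ÷ 18.015 g/mol = 0.24391 mol
mass O = 1.780 − (1.2554 + 0.24586) = 0.27870 g → mol O = 0.27870 ÷ 15.999 = 0.017420 mol
Divide by the smallest (0.017420 mol): C 6.000, H 14.002, O 1.000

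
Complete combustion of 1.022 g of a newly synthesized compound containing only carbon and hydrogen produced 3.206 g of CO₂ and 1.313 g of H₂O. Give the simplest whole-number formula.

CH2

mol C = 3.206 g CO₂ ÷ 44.009 g/mol = 0.072849 mol
mol H = 2 × 1.313 g H₂O ÷ 18.015 g/mol = 0.14577 mol
Divide by the smallest (0.072849 mol): C 1.000, H 2.001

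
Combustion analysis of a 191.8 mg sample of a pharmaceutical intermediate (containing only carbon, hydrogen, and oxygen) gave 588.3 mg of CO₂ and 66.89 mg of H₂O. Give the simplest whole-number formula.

mol C = 0.5883 g CO₂ ÷ 44.009 g/mol = 0.013368 mol
mol H = 2 × 0.06689 g H₂O ÷ 18.015 g/mol = 0.0074260 mol
mass O = 0.1918 − (0.16056 + 0.0074854) = 0.023755 g → mol O = 0.023755 ÷ 15.999 = 0.0014848 mol
Divide by the smallest (0.0014848 mol): C 9.003, H 5.001, O 1.000

C9H5O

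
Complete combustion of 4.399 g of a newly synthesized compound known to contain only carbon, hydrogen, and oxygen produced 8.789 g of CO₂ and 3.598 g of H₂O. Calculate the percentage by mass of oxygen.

mol C = 8.789 g CO₂ ÷ 44.009 g/mol = 0.19971 mol
mol H = 2 × 3.598 g H₂O ÷ 18.015 g/mol = 0.39944 mol
mass O = 4.399 − (2.3987 + 0.40264) = 1.5977 g → mol O = 1.5977 ÷ 15.999 = 0.099860 mol
mass % O = 1.5977 g ÷ 4.399 g × 100%

36.32%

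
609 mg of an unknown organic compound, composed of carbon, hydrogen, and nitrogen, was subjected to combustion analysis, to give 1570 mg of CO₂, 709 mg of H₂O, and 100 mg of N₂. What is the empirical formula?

mol C = 1.57 g CO₂ ÷ 44.009 g/mol = 0.03567 mol
mol H = 2 × 0.709 g H₂O ÷ 18.015 g/mol = 0.07871 mol
mol N = 2 × 0.100 g N₂ ÷ 28.014 g/mol = 0.007139 mol
Divide by the smallest (0.007139 mol): C 4.997, H 11.025, N 1.000

C5H11N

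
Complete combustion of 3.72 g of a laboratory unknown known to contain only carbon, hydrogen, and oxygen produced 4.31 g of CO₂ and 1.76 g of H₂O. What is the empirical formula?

C2H4O3

mol C = 4.31 g CO₂ ÷ 44.009 g/mol = 0.09793 mol
mol H = 2 × 1.76 g H₂O ÷ 18.015 g/mol = 0.1954 mol
mass O = 3.72 − (1.176 + 0.1970) = 2.347 g → mol O = 2.347 ÷ 15.999 = 0.1467 mol
Divide by the smallest (0.09793 mol): C 1.000, H 1.995, O 1.498
Multiplying each by 2 gives whole numbers: C 2.00, H 3.99, O 3.00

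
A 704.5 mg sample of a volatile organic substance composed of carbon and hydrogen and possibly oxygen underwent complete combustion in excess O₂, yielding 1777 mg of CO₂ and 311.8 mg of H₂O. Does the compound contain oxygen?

mol C = 1.777 g CO₂ ÷ 44.009 g/mol = 0.040378 mol
mol H = 2 × 0.3118 g H₂O ÷ 18.015 g/mol = 0.034616 mol
C and H account for only 0.51987 g of the 0.7045 g sample; the remaining 0.18463 g must be oxygen.

yes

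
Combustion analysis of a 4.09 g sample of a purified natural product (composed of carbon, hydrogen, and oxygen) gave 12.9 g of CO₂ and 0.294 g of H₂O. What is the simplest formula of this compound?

C9HO

mol C = 12.9 g CO₂ ÷ 44.009 g/mol = 0.2931 mol
mol H = 2 × 0.294 g H₂O ÷ 18.015 g/mol = 0.03264 mol
mass O = 4.09 − (3.521 + 0.03290) = 0.5364 g → mol O = 0.5364 ÷ 15.999 = 0.03353 mol
Divide by the smallest (0.03264 mol): C 8.981, H 1.000, O 1.027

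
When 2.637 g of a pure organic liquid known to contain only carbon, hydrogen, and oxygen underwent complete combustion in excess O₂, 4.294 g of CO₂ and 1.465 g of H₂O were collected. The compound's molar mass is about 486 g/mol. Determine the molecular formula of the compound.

mol C = 4.294 g CO₂ ÷ 44.009 g/mol = 0.097571 mol
mol H = 2 × 1.465 g H₂O ÷ 18.015 g/mol = 0.16264 mol
mass O = 2.637 − (1.1719 + 0.16394) = 1.3011 g → mol O = 1.3011 ÷ 15.999 = 0.081326 mol
Divide by the smallest (0.081326 mol): C 1.200, H 2.000, O 1.000
Multiplying each by 5 gives whole numbers: C 6.00, H 10.00, O 5.00
Empirical formula: C6H10O5
Empirical-formula mass = 162.14 g/mol; 486 ÷ 162.14 ≈ 3, so the molecular formula is C18H30O15.

C18H30O15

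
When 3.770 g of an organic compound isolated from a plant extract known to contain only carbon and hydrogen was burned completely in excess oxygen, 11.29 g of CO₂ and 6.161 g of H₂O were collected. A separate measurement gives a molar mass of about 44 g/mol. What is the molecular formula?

mol C = 11.29 g CO₂ ÷ 44.009 g/mol = 0.25654 mol
mol H = 2 × 6.161 g H₂O ÷ 18.015 g/mol = 0.68399 mol
Divide by the smallest (0.25654 mol): C 1.000, H 2.666
Multiplying each by 3 gives whole numbers: C 3.00, H 8.00
Empirical formula: C3H8
Empirical-formula mass = 44.10 g/mol; 44 ÷ 44.10 ≈ 1, so the molecular formula is C3H8.

C3H8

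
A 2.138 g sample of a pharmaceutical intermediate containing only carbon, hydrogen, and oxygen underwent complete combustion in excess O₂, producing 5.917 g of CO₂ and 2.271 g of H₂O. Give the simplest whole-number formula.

mol C = 5.917 g CO₂ ÷ 44.009 g/mol = 0.13445 mol
mol H = 2 × 2.271 g H₂O ÷ 18.015 g/mol = 0.25212 mol
mass O = 2.138 − (1.6149 + 0.25414) = 0.26898 g → mol O = 0.26898 ÷ 15.999 = 0.016813 mol
Divide by the smallest (0.016813 mol): C 7.997, H 14.996, O 1.000

C8H15O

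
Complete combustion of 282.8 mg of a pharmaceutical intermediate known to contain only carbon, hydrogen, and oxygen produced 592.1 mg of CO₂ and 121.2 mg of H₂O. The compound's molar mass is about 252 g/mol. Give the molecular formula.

C12H12O6

mol C = 0.5921 g CO₂ ÷ 44.009 g/mol = 0.013454 mol
mol H = 2 × 0.1212 g H₂O ÷ 18.015 g/mol = 0.013455 mol
mass O = 0.2828 − (0.16160 + 0.013563) = 0.10764 g → mol O = 0.10764 ÷ 15.999 = 0.0067279 mol
Divide by the smallest (0.0067279 mol): C 2.000, H 2.000, O 1.000
Empirical formula: C2H2O
Empirical-formula mass = 42.04 g/mol; 252 ÷ 42.04 ≈ 6, so the molecular formula is C12H12O6.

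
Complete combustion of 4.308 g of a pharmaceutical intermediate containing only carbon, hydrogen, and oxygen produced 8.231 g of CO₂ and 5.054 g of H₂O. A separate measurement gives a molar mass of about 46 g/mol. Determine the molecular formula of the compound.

C2H6O

mol C = 8.231 g CO₂ ÷ 44.009 g/mol = 0.18703 mol
mol H = 2 × 5.054 g H₂O ÷ 18.015 g/mol = 0.56109 mol
mass O = 4.308 − (2.2464 + 0.56558) = 1.4960 g → mol O = 1.4960 ÷ 15.999 = 0.093506 mol
Divide by the smallest (0.093506 mol): C 2.000, H 6.001, O 1.000
Empirical formula: C2H6O
Empirical-formula mass = 46.07 g/mol; 46 ÷ 46.07 ≈ 1, so the molecular formula is C2H6O.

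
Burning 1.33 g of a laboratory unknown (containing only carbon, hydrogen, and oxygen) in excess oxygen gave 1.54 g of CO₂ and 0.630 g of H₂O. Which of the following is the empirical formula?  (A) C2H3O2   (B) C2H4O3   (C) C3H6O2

mol C = 1.54 g CO₂ ÷ 44.009 g/mol = 0.03499 mol
mol H = 2 × 0.630 g H₂O ÷ 18.015 g/mol = 0.06994 mol
mass O = 1.33 − (0.4203 + 0.07050) = 0.8392 g → mol O = 0.8392 ÷ 15.999 = 0.05245 mol
Divide by the smallest (0.03499 mol): C 1.000, H 1.999, O 1.499
Multiplying each by 2 gives whole numbers: C 2.00, H 4.00, O 3.00

(B) C2H4O3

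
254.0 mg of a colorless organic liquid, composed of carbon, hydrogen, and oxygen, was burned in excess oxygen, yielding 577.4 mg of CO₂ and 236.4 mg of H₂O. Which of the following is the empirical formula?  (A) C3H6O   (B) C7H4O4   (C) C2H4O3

(A) C3H6O

mol C = 0.5774 g CO₂ ÷ 44.009 g/mol = 0.013120 mol
mol H = 2 × 0.2364 g H₂O ÷ 18.015 g/mol = 0.026245 mol
mass O = 0.2540 − (0.15758 + 0.026455) = 0.069960 g → mol O = 0.069960 ÷ 15.999 = 0.0043728 mol
Divide by the smallest (0.0043728 mol): C 3.000, H 6.002, O 1.000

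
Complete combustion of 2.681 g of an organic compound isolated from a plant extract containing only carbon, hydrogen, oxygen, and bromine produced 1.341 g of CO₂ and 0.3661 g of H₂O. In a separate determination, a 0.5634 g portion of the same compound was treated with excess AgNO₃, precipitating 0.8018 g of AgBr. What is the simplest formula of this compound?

C3H4Br2O4

mol C = 1.341 g CO₂ ÷ 44.009 g/mol = 0.030471 mol
mol H = 2 × 0.3661 g H₂O ÷ 18.015 g/mol = 0.040644 mol
From the AgBr data: mol Br per gram of compound = (0.8018 ÷ 187.772) ÷ 0.5634 = 0.0075791 mol/g, so in the 2.681 g combustion sample mol Br = 0.020320 mol
mass O = 2.681 − (0.36599 + 0.040969 + 1.6236) = 0.65043 g → mol O = 0.65043 ÷ 15.999 = 0.040654 mol
Divide by the smallest (0.020320 mol): C 1.500, H 2.000, Br 1.000, O 2.001
Multiplying each by 2 gives whole numbers: C 3.00, H 4.00, Br 2.00, O 4.00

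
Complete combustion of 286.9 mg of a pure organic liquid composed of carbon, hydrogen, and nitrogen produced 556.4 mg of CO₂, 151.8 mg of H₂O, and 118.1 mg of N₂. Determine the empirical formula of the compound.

C3H4N2

mol C = 0.5564 g CO₂ ÷ 44.009 g/mol = 0.012643 mol
mol H = 2 × 0.1518 g H₂O ÷ 18.015 g/mol = 0.016853 mol
mol N = 2 × 0.1181 g N₂ ÷ 28.014 g/mol = 0.0084315 mol
Divide by the smallest (0.0084315 mol): C 1.499, H 1.999, N 1.000
Multiplying each by 2 gives whole numbers: C 3.00, H 4.00, N 2.00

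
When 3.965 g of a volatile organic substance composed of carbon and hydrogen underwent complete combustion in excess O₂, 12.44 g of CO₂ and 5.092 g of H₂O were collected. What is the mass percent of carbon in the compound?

mol C = 12.44 g CO₂ ÷ 44.009 g/mol = 0.28267 mol
mol H = 2 × 5.092 g H₂O ÷ 18.015 g/mol = 0.56531 mol
mass % C = 3.3951 g ÷ 3.965 g × 100%

85.63%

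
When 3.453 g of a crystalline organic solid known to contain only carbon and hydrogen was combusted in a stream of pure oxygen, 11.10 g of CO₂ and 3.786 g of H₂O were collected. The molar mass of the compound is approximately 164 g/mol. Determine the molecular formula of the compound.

C12H20

mol C = 11.10 g CO₂ ÷ 44.009 g/mol = 0.25222 mol
mol H = 2 × 3.786 g H₂O ÷ 18.015 g/mol = 0.42032 mol
Divide by the smallest (0.25222 mol): C 1.000, H 1.666
Multiplying each by 3 gives whole numbers: C 3.00, H 5.00
Empirical formula: C3H5
Empirical-formula mass = 41.07 g/mol; 164 ÷ 41.07 ≈ 4, so the molecular formula is C12H20.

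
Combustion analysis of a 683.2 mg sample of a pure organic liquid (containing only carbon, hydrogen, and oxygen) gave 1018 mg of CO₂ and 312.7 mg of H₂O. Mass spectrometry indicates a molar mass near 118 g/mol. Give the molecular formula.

C4H6O4

mol C = 1.018 g CO₂ ÷ 44.009 g/mol = 0.023132 mol
mol H = 2 × 0.3127 g H₂O ÷ 18.015 g/mol = 0.034716 mol
mass O = 0.6832 − (0.27783 + 0.034993) = 0.37037 g → mol O = 0.37037 ÷ 15.999 = 0.023150 mol
Divide by the smallest (0.023132 mol): C 1.000, H 1.501, O 1.001
Multiplying each by 2 gives whole numbers: C 2.00, H 3.00, O 2.00
Empirical formula: C2H3O2
Empirical-formula mass = 59.04 g/mol; 118 ÷ 59.04 ≈ 2, so the molecular formula is C4H6O4.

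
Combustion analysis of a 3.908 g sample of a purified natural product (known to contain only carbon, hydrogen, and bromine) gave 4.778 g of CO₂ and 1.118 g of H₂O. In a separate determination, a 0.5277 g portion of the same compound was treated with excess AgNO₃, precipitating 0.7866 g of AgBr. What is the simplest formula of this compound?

mol C = 4.778 g CO₂ ÷ 44.009 g/mol = 0.10857 mol
mol H = 2 × 1.118 g H₂O ÷ 18.015 g/mol = 0.12412 mol
From the AgBr data: mol Br per gram of compound = (0.7866 ÷ 187.772) ÷ 0.5277 = 0.0079385 mol/g, so in the 3.908 g combustion sample mol Br = 0.031023 mol
Divide by the smallest (0.031023 mol): C 3.500, H 4.001, Br 1.000
Multiplying each by 2 gives whole numbers: C 7.00, H 8.00, Br 2.00

C7H8Br2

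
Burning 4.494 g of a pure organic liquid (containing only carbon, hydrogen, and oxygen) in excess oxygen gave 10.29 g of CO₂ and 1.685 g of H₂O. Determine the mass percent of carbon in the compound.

mol C = 10.29 g CO₂ ÷ 44.009 g/mol = 0.23382 mol
mol H = 2 × 1.685 g H₂O ÷ 18.015 g/mol = 0.18707 mol
mass O = 4.494 − (2.8084 + 0.18856) = 1.4971 g → mol O = 1.4971 ÷ 15.999 = 0.093573 mol
mass % C = 2.8084 g ÷ 4.494 g × 100%

62.49%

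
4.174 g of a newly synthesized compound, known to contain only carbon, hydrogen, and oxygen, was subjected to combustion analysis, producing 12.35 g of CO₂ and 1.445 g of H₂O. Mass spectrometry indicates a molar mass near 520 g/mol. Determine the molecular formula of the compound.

mol C = 12.35 g CO₂ ÷ 44.009 g/mol = 0.28062 mol
mol H = 2 × 1.445 g H₂O ÷ 18.015 g/mol = 0.16042 mol
mass O = 4.174 − (3.3706 + 0.16171) = 0.64171 g → mol O = 0.64171 ÷ 15.999 = 0.040110 mol
Divide by the smallest (0.040110 mol): C 6.996, H 4.000, O 1.000
Empirical formula: C7H4O
Empirical-formula mass = 104.11 g/mol; 520 ÷ 104.11 ≈ 5, so the molecular formula is C35H20O5.

C35H20O5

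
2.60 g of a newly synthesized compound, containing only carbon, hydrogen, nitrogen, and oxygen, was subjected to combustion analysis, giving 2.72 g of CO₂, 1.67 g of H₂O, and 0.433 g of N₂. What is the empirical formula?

C4H12N2O5

mol C = 2.72 g CO₂ ÷ 44.009 g/mol = 0.06181 mol
mol H = 2 × 1.67 g H₂O ÷ 18.015 g/mol = 0.1854 mol
mol N = 2 × 0.433 g N₂ ÷ 28.014 g/mol = 0.03091 mol
mass O = 2.60 − (0.7423 + 0.1869 + 0.4330) = 1.238 g → mol O = 1.238 ÷ 15.999 = 0.07737 mol
Divide by the smallest (0.03091 mol): C 1.999, H 5.997, N 1.000, O 2.503
Multiplying each by 2 gives whole numbers: C 4.00, H 11.99, N 2.00, O 5.01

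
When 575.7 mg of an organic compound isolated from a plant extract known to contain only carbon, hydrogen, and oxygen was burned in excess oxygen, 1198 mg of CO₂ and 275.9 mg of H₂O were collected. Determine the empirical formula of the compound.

mol C = 1.198 g CO₂ ÷ 44.009 g/mol = 0.027222 mol
mol H = 2 × 0.2759 g H₂O ÷ 18.015 g/mol = 0.030630 mol
mass O = 0.5757 − (0.32696 + 0.030875) = 0.21787 g → mol O = 0.21787 ÷ 15.999 = 0.013617 mol
Divide by the smallest (0.013617 mol): C 1.999, H 2.249, O 1.000
Multiplying each by 4 gives whole numbers: C 8.00, H 9.00, O 4.00

C8H9O4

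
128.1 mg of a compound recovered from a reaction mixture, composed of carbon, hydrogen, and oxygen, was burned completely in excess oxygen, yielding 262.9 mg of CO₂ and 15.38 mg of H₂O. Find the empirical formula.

C7H2O4

mol C = 0.2629 g CO₂ ÷ 44.009 g/mol = 0.0059738 mol
mol H = 2 × 0.01538 g H₂O ÷ 18.015 g/mol = 0.0017075 mol
mass O = 0.1281 − (0.071751 + 0.0017211) = 0.054628 g → mol O = 0.054628 ÷ 15.999 = 0.0034145 mol
Divide by the smallest (0.0017075 mol): C 3.499, H 1.000, O 2.000
Multiplying each by 2 gives whole numbers: C 7.00, H 2.00, O 4.00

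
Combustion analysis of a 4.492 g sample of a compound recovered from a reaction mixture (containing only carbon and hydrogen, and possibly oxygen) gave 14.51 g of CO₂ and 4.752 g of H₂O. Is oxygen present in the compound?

mol C = 14.51 g CO₂ ÷ 44.009 g/mol = 0.32971 mol
mol H = 2 × 4.752 g H₂O ÷ 18.015 g/mol = 0.52756 mol
C and H together account for 4.4919 g — essentially the entire 4.492 g sample — so the compound contains no oxygen.

no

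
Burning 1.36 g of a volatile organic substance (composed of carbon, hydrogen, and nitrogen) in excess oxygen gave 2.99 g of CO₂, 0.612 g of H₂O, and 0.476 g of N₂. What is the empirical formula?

mol C = 2.99 g CO₂ ÷ 44.009 g/mol = 0.06794 mol
mol H = 2 × 0.612 g H₂O ÷ 18.015 g/mol = 0.06794 mol
mol N = 2 × 0.476 g N₂ ÷ 28.014 g/mol = 0.03398 mol
Divide by the smallest (0.03398 mol): C 1.999, H 1.999, N 1.000

C2H2N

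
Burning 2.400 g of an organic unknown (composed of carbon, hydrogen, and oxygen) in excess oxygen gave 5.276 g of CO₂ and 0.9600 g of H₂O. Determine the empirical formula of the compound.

C9H8O4

mol C = 5.276 g CO₂ ÷ 44.009 g/mol = 0.11988 mol
mol H = 2 × 0.9600 g H₂O ÷ 18.015 g/mol = 0.10658 mol
mass O = 2.400 − (1.4399 + 0.10743) = 0.85264 g → mol O = 0.85264 ÷ 15.999 = 0.053293 mol
Divide by the smallest (0.053293 mol): C 2.250, H 2.000, O 1.000
Multiplying each by 4 gives whole numbers: C 9.00, H 8.00, O 4.00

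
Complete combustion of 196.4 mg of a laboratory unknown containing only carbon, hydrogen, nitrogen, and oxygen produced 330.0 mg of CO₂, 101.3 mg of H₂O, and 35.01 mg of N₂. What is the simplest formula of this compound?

C6H9N2O3

mol C = 0.3300 g CO₂ ÷ 44.009 g/mol = 0.0074985 mol
mol H = 2 × 0.1013 g H₂O ÷ 18.015 g/mol = 0.011246 mol
mol N = 2 × 0.03501 g N₂ ÷ 28.014 g/mol = 0.0024995 mol
mass O = 0.1964 − (0.090064 + 0.011336 + 0.035010) = 0.059990 g → mol O = 0.059990 ÷ 15.999 = 0.0037496 mol
Divide by the smallest (0.0024995 mol): C 3.000, H 4.499, N 1.000, O 1.500
Multiplying each by 2 gives whole numbers: C 6.00, H 9.00, N 2.00, O 3.00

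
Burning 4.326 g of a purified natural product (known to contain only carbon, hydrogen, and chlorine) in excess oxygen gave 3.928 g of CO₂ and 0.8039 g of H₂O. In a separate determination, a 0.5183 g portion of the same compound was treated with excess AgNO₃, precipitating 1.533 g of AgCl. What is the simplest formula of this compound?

mol C = 3.928 g CO₂ ÷ 44.009 g/mol = 0.089254 mol
mol H = 2 × 0.8039 g H₂O ÷ 18.015 g/mol = 0.089248 mol
From the AgCl data: mol Cl per gram of compound = (1.533 ÷ 143.318) ÷ 0.5183 = 0.020638 mol/g, so in the 4.326 g combustion sample mol Cl = 0.089278 mol
Divide by the smallest (0.089248 mol): C 1.000, H 1.000, Cl 1.000

CHCl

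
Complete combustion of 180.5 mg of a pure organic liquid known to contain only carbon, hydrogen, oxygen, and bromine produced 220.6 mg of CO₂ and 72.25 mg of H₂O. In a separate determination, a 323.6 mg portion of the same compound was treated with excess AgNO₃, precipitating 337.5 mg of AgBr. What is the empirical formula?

C5H8BrO2

mol C = 0.2206 g CO₂ ÷ 44.009 g/mol = 0.0050126 mol
mol H = 2 × 0.07225 g H₂O ÷ 18.015 g/mol = 0.0080211 mol
From the AgBr data: mol Br per gram of compound = (0.3375 ÷ 187.772) ÷ 0.3236 = 0.0055544 mol/g, so in the 0.1805 g combustion sample mol Br = 0.0010026 mol
mass O = 0.1805 − (0.060206 + 0.0080853 + 0.080109) = 0.032099 g → mol O = 0.032099 ÷ 15.999 = 0.0020063 mol
Divide by the smallest (0.0010026 mol): C 5.000, H 8.001, Br 1.000, O 2.001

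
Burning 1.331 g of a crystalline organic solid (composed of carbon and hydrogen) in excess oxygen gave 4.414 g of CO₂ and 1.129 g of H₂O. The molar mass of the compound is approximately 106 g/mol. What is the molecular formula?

mol C = 4.414 g CO₂ ÷ 44.009 g/mol = 0.10030 mol
mol H = 2 × 1.129 g H₂O ÷ 18.015 g/mol = 0.12534 mol
Divide by the smallest (0.10030 mol): C 1.000, H 1.250
Multiplying each by 4 gives whole numbers: C 4.00, H 5.00
Empirical formula: C4H5
Empirical-formula mass = 53.08 g/mol; 106 ÷ 53.08 ≈ 2, so the molecular formula is C8H10.

C8H10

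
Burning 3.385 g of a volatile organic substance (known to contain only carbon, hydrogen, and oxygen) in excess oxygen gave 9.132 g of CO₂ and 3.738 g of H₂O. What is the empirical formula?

C7H14O

mol C = 9.132 g CO₂ ÷ 44.009 g/mol = 0.20750 mol
mol H = 2 × 3.738 g H₂O ÷ 18.015 g/mol = 0.41499 mol
mass O = 3.385 − (2.4923 + 0.41831) = 0.47437 g → mol O = 0.47437 ÷ 15.999 = 0.029650 mol
Divide by the smallest (0.029650 mol): C 6.998, H 13.996, O 1.000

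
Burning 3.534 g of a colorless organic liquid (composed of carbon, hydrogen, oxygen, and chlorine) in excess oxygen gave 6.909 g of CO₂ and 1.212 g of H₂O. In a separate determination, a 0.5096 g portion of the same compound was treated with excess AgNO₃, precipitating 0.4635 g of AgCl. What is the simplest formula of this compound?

C7H6ClO2

mol C = 6.909 g CO₂ ÷ 44.009 g/mol = 0.15699 mol
mol H = 2 × 1.212 g H₂O ÷ 18.015 g/mol = 0.13455 mol
From the AgCl data: mol Cl per gram of compound = (0.4635 ÷ 143.318) ÷ 0.5096 = 0.0063463 mol/g, so in the 3.534 g combustion sample mol Cl = 0.022428 mol
mass O = 3.534 − (1.8856 + 0.13563 + 0.79506) = 0.71769 g → mol O = 0.71769 ÷ 15.999 = 0.044858 mol
Divide by the smallest (0.022428 mol): C 7.000, H 5.999, Cl 1.000, O 2.000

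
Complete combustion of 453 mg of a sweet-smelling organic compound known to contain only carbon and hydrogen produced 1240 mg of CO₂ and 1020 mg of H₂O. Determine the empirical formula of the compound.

mol C = 1.24 g CO₂ ÷ 44.009 g/mol = 0.02818 mol
mol H = 2 × 1.02 g H₂O ÷ 18.015 g/mol = 0.1132 mol
Divide by the smallest (0.02818 mol): C 1.000, H 4.019

CH4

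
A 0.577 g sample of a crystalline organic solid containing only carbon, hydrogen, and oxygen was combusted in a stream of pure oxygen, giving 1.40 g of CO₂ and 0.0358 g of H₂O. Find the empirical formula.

C8HO3

mol C = 1.40 g CO₂ ÷ 44.009 g/mol = 0.03181 mol
mol H = 2 × 0.0358 g H₂O ÷ 18.015 g/mol = 0.003974 mol
mass O = 0.577 − (0.3821 + 0.004006) = 0.1909 g → mol O = 0.1909 ÷ 15.999 = 0.01193 mol
Divide by the smallest (0.003974 mol): C 8.004, H 1.000, O 3.002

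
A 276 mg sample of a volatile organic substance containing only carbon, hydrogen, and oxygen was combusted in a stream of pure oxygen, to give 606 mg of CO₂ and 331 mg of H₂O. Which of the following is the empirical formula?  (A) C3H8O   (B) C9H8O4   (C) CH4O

mol C = 0.606 g CO₂ ÷ 44.009 g/mol = 0.01377 mol
mol H = 2 × 0.331 g H₂O ÷ 18.015 g/mol = 0.03675 mol
mass O = 0.276 − (0.1654 + 0.03704) = 0.07357 g → mol O = 0.07357 ÷ 15.999 = 0.004598 mol
Divide by the smallest (0.004598 mol): C 2.995, H 7.991, O 1.000

(A) C3H8O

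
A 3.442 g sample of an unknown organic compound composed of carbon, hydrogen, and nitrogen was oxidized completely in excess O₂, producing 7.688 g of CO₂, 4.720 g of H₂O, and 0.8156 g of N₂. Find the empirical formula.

C3H9N

mol C = 7.688 g CO₂ ÷ 44.009 g/mol = 0.17469 mol
mol H = 2 × 4.720 g H₂O ÷ 18.015 g/mol = 0.52401 mol
mol N = 2 × 0.8156 g N₂ ÷ 28.014 g/mol = 0.058228 mol
Divide by the smallest (0.058228 mol): C 3.000, H 8.999, N 1.000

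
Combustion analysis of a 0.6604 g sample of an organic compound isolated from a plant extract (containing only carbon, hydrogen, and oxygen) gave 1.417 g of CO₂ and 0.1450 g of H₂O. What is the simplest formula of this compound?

mol C = 1.417 g CO₂ ÷ 44.009 g/mol = 0.032198 mol
mol H = 2 × 0.1450 g H₂O ÷ 18.015 g/mol = 0.016098 mol
mass O = 0.6604 − (0.38673 + 0.016226) = 0.25744 g → mol O = 0.25744 ÷ 15.999 = 0.016091 mol
Divide by the smallest (0.016091 mol): C 2.001, H 1.000, O 1.000

C2HO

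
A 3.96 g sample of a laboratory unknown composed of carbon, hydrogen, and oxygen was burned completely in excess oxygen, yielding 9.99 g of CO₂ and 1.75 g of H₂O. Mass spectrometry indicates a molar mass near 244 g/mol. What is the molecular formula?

C14H12O4

mol C = 9.99 g CO₂ ÷ 44.009 g/mol = 0.2270 mol
mol H = 2 × 1.75 g H₂O ÷ 18.015 g/mol = 0.1943 mol
mass O = 3.96 − (2.726 + 0.1958) = 1.038 g → mol O = 1.038 ÷ 15.999 = 0.06486 mol
Divide by the smallest (0.06486 mol): C 3.500, H 2.995, O 1.000
Multiplying each by 2 gives whole numbers: C 7.00, H 5.99, O 2.00
Empirical formula: C7H6O2
Empirical-formula mass = 122.12 g/mol; 244 ÷ 122.12 ≈ 2, so the molecular formula is C14H12O4.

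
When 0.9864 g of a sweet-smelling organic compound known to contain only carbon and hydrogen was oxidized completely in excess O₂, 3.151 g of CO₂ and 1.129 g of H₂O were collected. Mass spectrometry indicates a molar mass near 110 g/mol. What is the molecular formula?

mol C = 3.151 g CO₂ ÷ 44.009 g/mol = 0.071599 mol
mol H = 2 × 1.129 g H₂O ÷ 18.015 g/mol = 0.12534 mol
Divide by the smallest (0.071599 mol): C 1.000, H 1.751
Multiplying each by 4 gives whole numbers: C 4.00, H 7.00
Empirical formula: C4H7
Empirical-formula mass = 55.10 g/mol; 110 ÷ 55.10 ≈ 2, so the molecular formula is C8H14.

C8H14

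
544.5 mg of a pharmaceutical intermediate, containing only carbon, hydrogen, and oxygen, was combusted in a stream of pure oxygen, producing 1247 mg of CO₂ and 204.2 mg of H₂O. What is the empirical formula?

mol C = 1.247 g CO₂ ÷ 44.009 g/mol = 0.028335 mol
mol H = 2 × 0.2042 g H₂O ÷ 18.015 g/mol = 0.022670 mol
mass O = 0.5445 − (0.34033 + 0.022851) = 0.18132 g → mol O = 0.18132 ÷ 15.999 = 0.011333 mol
Divide by the smallest (0.011333 mol): C 2.500, H 2.000, O 1.000
Multiplying each by 2 gives whole numbers: C 5.00, H 4.00, O 2.00

C5H4O2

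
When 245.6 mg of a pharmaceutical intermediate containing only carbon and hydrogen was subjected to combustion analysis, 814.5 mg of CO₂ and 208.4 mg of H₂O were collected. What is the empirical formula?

C4H5

mol C = 0.8145 g CO₂ ÷ 44.009 g/mol = 0.018508 mol
mol H = 2 × 0.2084 g H₂O ÷ 18.015 g/mol = 0.023136 mol
Divide by the smallest (0.018508 mol): C 1.000, H 1.250
Multiplying each by 4 gives whole numbers: C 4.00, H 5.00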